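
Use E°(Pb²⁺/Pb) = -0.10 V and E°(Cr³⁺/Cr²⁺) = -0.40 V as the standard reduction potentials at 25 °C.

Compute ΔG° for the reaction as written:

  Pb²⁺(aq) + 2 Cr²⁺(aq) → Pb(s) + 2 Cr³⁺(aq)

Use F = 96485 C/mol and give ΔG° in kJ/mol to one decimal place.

-57.9 kJ/mol

As written, Pb²⁺/Pb is reduced (cathode) and Cr³⁺/Cr²⁺ is oxidised (anode), so E°cell = (-0.10) − (-0.40) = +0.30 V.
Balancing electrons gives n = 2.
ΔG° = −nFE° = −(2)(96485)(+0.30) = -57,891 J = -57.9 kJ/mol.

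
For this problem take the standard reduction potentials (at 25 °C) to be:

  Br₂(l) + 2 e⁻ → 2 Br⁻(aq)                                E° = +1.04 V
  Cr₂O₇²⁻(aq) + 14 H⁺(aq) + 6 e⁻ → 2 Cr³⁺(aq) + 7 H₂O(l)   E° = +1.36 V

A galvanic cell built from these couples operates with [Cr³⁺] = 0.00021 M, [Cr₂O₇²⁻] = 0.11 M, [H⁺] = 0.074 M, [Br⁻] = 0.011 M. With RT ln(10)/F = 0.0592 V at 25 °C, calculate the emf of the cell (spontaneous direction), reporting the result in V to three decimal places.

+0.111 V

Cr₂O₇²⁻/Cr³⁺ is the cathode (higher E°), Br₂/Br⁻ the anode: E°cell = +1.36 − (+1.04) = +0.32 V, n = 6.
Overall: Cr₂O₇²⁻(aq) + 14 H⁺(aq) + 6 Br⁻(aq) → 2 Cr³⁺(aq) + 7 H₂O(l) + 3 Br₂(l)
Q = [Cr³⁺]^2 / ([Cr₂O₇²⁻]·[H⁺]^14·[Br⁻]^6); log Q = 21.185.
E = E° − (0.0592/n) log Q = +0.32 − (0.0592/6)(21.185) = +0.111 V.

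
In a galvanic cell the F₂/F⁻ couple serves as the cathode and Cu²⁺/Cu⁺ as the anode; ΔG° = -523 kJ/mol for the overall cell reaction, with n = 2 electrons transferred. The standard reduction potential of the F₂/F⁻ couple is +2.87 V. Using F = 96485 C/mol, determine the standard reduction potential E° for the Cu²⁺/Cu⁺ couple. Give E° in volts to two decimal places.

E°cell = −ΔG°/(nF) = −(-523×10³)/((2)(96485)) = +2.710 V.
Since F₂/F⁻ is the cathode and Cu²⁺/Cu⁺ the anode, E°cell = E°(F₂/F⁻) − E°(Cu²⁺/Cu⁺).
So E°(Cu²⁺/Cu⁺) = E°(F₂/F⁻) − E°cell = (+2.87) − (+2.710) = +0.16 V.

+0.16 V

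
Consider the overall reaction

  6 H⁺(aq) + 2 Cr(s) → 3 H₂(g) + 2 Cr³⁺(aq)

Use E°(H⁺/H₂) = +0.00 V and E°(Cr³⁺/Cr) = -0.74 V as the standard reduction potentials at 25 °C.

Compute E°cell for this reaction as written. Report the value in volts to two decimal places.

+0.74 V

The H⁺/H₂ couple has the higher reduction potential, so it is the cathode; Cr³⁺/Cr is oxidised at the anode.
E°cell = E°(cathode) − E°(anode) = (+0.00) − (-0.74) = +0.74 V.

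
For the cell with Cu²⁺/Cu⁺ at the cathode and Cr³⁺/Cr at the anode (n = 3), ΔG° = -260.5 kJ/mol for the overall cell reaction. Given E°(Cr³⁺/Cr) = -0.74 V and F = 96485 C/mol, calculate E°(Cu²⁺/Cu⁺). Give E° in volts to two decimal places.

+0.16 V

E°cell = −ΔG°/(nF) = −(-260.5×10³)/((3)(96485)) = +0.900 V.
Since Cu²⁺/Cu⁺ is the cathode and Cr³⁺/Cr the anode, E°cell = E°(Cu²⁺/Cu⁺) − E°(Cr³⁺/Cr).
So E°(Cu²⁺/Cu⁺) = E°cell + E°(Cr³⁺/Cr) = +0.900 + (-0.74) = +0.16 V.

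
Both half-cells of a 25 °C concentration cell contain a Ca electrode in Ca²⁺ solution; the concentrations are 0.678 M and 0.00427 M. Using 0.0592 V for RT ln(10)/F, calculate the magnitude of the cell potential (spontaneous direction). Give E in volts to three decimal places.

For a concentration cell E°cell = 0. The 0.678 M side is the cathode (reduction is favoured where [Ca²⁺] is higher).
With n = 2, E = −(0.0592/2) log([Ca²⁺]ₐₙ/[Ca²⁺]꜀ₐₜ) = −(0.0592/2) log(0.00427/0.678) = −(0.0592/2)(-2.201) = +0.065 V.

+0.065 V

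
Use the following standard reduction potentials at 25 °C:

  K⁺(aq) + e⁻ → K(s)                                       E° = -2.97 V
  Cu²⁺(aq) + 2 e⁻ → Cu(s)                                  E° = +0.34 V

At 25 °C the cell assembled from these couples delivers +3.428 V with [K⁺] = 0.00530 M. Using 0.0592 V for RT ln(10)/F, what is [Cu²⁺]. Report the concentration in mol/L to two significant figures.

0.27 M

Cu²⁺/Cu is the cathode, K⁺/K the anode: E°cell = +3.31 V, n = 2.
Overall reaction: Cu²⁺(aq) + 2 K(s) → Cu(s) + 2 K⁺(aq); Q = [K⁺]^2/[Cu²⁺]^1.
From E = E° − (0.0592/n) log Q: log Q = (E° − E)·n/0.0592 = (+3.31 − (+3.428))·2/0.0592 = -3.9865.
So 1·log[Cu²⁺] = 2·log(0.0053) − log Q = -4.5514 − (-3.9865) = -0.5649; [Cu²⁺] = 10^(-0.5649) ≈ 0.27 M.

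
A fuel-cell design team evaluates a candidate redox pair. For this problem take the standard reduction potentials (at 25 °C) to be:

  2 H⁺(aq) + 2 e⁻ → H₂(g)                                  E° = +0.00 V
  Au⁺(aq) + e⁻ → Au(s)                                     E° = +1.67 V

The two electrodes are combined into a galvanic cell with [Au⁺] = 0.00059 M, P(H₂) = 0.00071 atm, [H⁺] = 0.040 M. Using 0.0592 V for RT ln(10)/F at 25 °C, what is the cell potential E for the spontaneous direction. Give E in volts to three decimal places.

Au⁺/Au is the cathode (higher E°), H⁺/H₂ the anode: E°cell = +1.67 − (+0.00) = +1.67 V, n = 2.
Overall: 2 Au⁺(aq) + H₂(g) → 2 Au(s) + 2 H⁺(aq)
Q = [H⁺]^2 / ([Au⁺]^2·P(H₂)); log Q = 6.811.
E = E° − (0.0592/n) log Q = +1.67 − (0.0592/2)(6.811) = +1.468 V.

+1.468 V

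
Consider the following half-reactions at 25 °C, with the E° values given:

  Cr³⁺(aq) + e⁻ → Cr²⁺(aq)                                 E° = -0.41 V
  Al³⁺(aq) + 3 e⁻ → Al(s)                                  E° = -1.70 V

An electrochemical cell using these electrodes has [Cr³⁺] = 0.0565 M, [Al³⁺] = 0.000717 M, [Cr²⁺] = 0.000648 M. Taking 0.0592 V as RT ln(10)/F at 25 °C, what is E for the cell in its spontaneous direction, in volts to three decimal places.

+1.467 V

Cr³⁺/Cr²⁺ is the cathode (higher E°), Al³⁺/Al the anode: E°cell = -0.41 − (-1.70) = +1.29 V, n = 3.
Overall: 3 Cr³⁺(aq) + Al(s) → 3 Cr²⁺(aq) + Al³⁺(aq)
Q = [Cr²⁺]^3·[Al³⁺] / ([Cr³⁺]^3); log Q = -8.966.
E = E° − (0.0592/n) log Q = +1.29 − (0.0592/3)(-8.966) = +1.467 V.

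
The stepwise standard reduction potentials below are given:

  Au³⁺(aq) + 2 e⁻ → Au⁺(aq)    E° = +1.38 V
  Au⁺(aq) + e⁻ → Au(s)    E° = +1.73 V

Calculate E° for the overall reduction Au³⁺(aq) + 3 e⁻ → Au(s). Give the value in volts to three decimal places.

+1.497 V

Standard free energies of sequential steps add: ΔG°₃ = ΔG°₁ + ΔG°₂, so n₃E°₃ = n₁E°₁ + n₂E°₂.
E°₃ = (2×+1.38 + 1×+1.73) / 3 = (+4.490) / 3 = +1.497 V.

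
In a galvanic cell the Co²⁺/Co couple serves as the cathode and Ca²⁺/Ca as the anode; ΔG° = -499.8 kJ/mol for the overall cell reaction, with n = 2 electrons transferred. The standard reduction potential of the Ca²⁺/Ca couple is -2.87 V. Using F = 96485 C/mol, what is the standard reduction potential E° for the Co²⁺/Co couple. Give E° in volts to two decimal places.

E°cell = −ΔG°/(nF) = −(-499.8×10³)/((2)(96485)) = +2.590 V.
Since Co²⁺/Co is the cathode and Ca²⁺/Ca the anode, E°cell = E°(Co²⁺/Co) − E°(Ca²⁺/Ca).
So E°(Co²⁺/Co) = E°cell + E°(Ca²⁺/Ca) = +2.590 + (-2.87) = -0.28 V.

-0.28 V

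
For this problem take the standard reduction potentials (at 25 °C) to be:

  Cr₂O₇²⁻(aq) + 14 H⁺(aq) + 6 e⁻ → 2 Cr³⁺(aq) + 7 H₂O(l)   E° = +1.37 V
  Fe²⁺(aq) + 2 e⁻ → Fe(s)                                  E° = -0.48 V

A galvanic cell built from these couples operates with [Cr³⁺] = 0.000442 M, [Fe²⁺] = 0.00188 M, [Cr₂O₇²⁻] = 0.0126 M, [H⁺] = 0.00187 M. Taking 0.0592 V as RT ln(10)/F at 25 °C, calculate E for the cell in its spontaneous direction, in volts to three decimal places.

+1.601 V

Cr₂O₇²⁻/Cr³⁺ is the cathode (higher E°), Fe²⁺/Fe the anode: E°cell = +1.37 − (-0.48) = +1.85 V, n = 6.
Overall: Cr₂O₇²⁻(aq) + 14 H⁺(aq) + 3 Fe(s) → 2 Cr³⁺(aq) + 7 H₂O(l) + 3 Fe²⁺(aq)
Q = [Cr³⁺]^2·[Fe²⁺]^3 / ([Cr₂O₇²⁻]·[H⁺]^14); log Q = 25.207.
E = E° − (0.0592/n) log Q = +1.85 − (0.0592/6)(25.207) = +1.601 V.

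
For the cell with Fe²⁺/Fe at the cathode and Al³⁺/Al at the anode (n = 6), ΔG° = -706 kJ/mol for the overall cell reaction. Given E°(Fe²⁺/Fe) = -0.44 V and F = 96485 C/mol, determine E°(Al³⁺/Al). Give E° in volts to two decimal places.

E°cell = −ΔG°/(nF) = −(-706×10³)/((6)(96485)) = +1.220 V.
Since Fe²⁺/Fe is the cathode and Al³⁺/Al the anode, E°cell = E°(Fe²⁺/Fe) − E°(Al³⁺/Al).
So E°(Al³⁺/Al) = E°(Fe²⁺/Fe) − E°cell = (-0.44) − (+1.220) = -1.66 V.

-1.66 V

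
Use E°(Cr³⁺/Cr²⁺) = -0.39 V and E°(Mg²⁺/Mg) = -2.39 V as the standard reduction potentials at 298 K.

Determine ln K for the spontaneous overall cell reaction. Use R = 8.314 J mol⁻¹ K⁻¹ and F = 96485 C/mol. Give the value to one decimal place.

Cathode: Cr³⁺/Cr²⁺; anode: Mg²⁺/Mg. E°cell = (-0.39) − (-2.39) = +2.00 V, with n = 2.
ΔG° = −nFE° = −RT ln K, so ln K = nFE°/(RT) = (2)(96485)(+2.00) / ((8.314)(298)) = 155.773.

155.8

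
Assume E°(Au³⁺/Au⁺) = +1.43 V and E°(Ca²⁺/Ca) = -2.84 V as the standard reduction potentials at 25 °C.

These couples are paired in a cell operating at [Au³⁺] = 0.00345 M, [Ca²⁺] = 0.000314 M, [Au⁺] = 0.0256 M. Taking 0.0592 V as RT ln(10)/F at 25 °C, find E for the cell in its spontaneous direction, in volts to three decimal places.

+4.348 V

Au³⁺/Au⁺ is the cathode (higher E°), Ca²⁺/Ca the anode: E°cell = +1.43 − (-2.84) = +4.27 V, n = 2.
Overall: Au³⁺(aq) + Ca(s) → Au⁺(aq) + Ca²⁺(aq)
Q = [Au⁺]·[Ca²⁺] / ([Au³⁺]); log Q = -2.633.
E = E° − (0.0592/n) log Q = +4.27 − (0.0592/2)(-2.633) = +4.348 V.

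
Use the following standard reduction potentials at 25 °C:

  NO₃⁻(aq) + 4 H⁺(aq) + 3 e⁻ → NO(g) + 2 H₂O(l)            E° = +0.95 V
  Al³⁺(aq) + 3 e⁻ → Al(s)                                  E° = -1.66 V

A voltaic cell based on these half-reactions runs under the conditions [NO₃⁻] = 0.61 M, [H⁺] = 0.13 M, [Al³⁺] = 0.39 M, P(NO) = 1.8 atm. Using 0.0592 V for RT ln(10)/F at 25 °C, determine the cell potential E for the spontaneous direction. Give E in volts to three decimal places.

NO₃⁻/NO is the cathode (higher E°), Al³⁺/Al the anode: E°cell = +0.95 − (-1.66) = +2.61 V, n = 3.
Overall: NO₃⁻(aq) + 4 H⁺(aq) + Al(s) → NO(g) + 2 H₂O(l) + Al³⁺(aq)
Q = P(NO)·[Al³⁺] / ([NO₃⁻]·[H⁺]^4); log Q = 3.605.
E = E° − (0.0592/n) log Q = +2.61 − (0.0592/3)(3.605) = +2.539 V.

+2.539 V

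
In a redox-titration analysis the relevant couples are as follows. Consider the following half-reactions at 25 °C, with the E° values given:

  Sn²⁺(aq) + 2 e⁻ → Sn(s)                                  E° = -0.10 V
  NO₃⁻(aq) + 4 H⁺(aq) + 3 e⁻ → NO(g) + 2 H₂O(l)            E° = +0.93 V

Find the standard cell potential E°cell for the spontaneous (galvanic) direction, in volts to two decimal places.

The NO₃⁻/NO couple has the higher reduction potential, so it is the cathode; Sn²⁺/Sn is oxidised at the anode.
E°cell = E°(cathode) − E°(anode) = (+0.93) − (-0.10) = +1.03 V.

+1.03 V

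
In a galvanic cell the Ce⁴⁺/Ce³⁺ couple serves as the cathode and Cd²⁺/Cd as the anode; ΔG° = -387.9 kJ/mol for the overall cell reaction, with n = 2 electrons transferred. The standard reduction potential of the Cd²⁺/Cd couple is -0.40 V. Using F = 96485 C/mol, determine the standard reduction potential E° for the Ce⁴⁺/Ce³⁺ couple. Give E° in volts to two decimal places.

+1.61 V

E°cell = −ΔG°/(nF) = −(-387.9×10³)/((2)(96485)) = +2.010 V.
Since Ce⁴⁺/Ce³⁺ is the cathode and Cd²⁺/Cd the anode, E°cell = E°(Ce⁴⁺/Ce³⁺) − E°(Cd²⁺/Cd).
So E°(Ce⁴⁺/Ce³⁺) = E°cell + E°(Cd²⁺/Cd) = +2.010 + (-0.40) = +1.61 V.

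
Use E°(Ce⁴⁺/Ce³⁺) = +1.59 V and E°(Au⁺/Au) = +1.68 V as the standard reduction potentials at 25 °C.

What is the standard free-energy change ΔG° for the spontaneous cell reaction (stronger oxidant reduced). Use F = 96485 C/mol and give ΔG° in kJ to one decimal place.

Au⁺/Au (E° = +1.68 V) is the cathode; Ce⁴⁺/Ce³⁺ (E° = +1.59 V) is the anode, so E°cell = +0.09 V.
Balancing electrons gives n = 1 (lcm of 1 and 1).
ΔG° = −nFE° = −(1)(96485)(+0.09) = -8,684 J = -8.7 kJ.

-8.7 kJ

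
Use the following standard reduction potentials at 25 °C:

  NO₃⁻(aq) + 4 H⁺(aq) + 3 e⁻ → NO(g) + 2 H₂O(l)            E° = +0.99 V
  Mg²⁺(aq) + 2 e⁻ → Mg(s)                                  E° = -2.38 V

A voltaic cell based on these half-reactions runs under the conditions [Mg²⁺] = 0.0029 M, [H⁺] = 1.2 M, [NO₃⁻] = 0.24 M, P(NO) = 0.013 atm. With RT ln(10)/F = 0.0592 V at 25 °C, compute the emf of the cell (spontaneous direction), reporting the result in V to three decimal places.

+3.476 V

NO₃⁻/NO is the cathode (higher E°), Mg²⁺/Mg the anode: E°cell = +0.99 − (-2.38) = +3.37 V, n = 6.
Overall: 2 NO₃⁻(aq) + 8 H⁺(aq) + 3 Mg(s) → 2 NO(g) + 4 H₂O(l) + 3 Mg²⁺(aq)
Q = P(NO)^2·[Mg²⁺]^3 / ([NO₃⁻]^2·[H⁺]^8); log Q = -10.779.
E = E° − (0.0592/n) log Q = +3.37 − (0.0592/6)(-10.779) = +3.476 V.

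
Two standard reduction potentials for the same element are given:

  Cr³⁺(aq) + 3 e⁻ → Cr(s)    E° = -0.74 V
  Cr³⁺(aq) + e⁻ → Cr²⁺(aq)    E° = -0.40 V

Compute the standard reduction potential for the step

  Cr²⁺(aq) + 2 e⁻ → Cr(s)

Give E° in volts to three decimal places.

-0.910 V

Sequential free energies add, so n₃E°₃ = n₁E°₁ + n₂E°₂.
With n₃ = 3, and the known step contributing 1×(-0.40) V, the unknown satisfies 2·E° = 3×(-0.74) − 1×(-0.40) = -1.820.
E° = -1.820 / 2 = -0.910 V.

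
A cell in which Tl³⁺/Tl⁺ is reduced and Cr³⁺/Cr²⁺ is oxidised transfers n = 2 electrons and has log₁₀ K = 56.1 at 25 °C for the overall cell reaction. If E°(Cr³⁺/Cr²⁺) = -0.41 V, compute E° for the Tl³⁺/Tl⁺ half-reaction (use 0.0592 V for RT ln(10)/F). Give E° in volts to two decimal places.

+1.25 V

E°cell = (0.0592/n)·log K = (0.0592/2)(56.1) = +1.661 V.
Since Tl³⁺/Tl⁺ is the cathode and Cr³⁺/Cr²⁺ the anode, E°cell = E°(Tl³⁺/Tl⁺) − E°(Cr³⁺/Cr²⁺).
So E°(Tl³⁺/Tl⁺) = E°cell + E°(Cr³⁺/Cr²⁺) = +1.661 + (-0.41) = +1.25 V.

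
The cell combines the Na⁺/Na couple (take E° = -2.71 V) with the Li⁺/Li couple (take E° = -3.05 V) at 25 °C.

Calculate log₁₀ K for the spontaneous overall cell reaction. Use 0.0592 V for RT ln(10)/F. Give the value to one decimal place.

5.7

Cathode: Na⁺/Na; anode: Li⁺/Li. E°cell = +0.34 V, n = 1.
log K = nE°cell / 0.0592 = (1)(+0.34) / 0.0592 = 5.7.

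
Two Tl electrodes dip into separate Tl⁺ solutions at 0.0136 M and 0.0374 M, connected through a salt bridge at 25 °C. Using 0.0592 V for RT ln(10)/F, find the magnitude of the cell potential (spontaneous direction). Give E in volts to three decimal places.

+0.026 V

For a concentration cell E°cell = 0. The 0.0374 M side is the cathode (reduction is favoured where [Tl⁺] is higher).
With n = 1, E = −(0.0592/1) log([Tl⁺]ₐₙ/[Tl⁺]꜀ₐₜ) = −(0.0592/1) log(0.0136/0.0374) = −(0.0592/1)(-0.439) = +0.026 V.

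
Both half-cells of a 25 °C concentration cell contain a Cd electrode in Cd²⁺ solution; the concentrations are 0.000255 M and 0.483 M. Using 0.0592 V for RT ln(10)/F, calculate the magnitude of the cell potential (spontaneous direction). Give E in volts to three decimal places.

+0.097 V

For a concentration cell E°cell = 0. The 0.483 M side is the cathode (reduction is favoured where [Cd²⁺] is higher).
With n = 2, E = −(0.0592/2) log([Cd²⁺]ₐₙ/[Cd²⁺]꜀ₐₜ) = −(0.0592/2) log(0.000255/0.483) = −(0.0592/2)(-3.277) = +0.097 V.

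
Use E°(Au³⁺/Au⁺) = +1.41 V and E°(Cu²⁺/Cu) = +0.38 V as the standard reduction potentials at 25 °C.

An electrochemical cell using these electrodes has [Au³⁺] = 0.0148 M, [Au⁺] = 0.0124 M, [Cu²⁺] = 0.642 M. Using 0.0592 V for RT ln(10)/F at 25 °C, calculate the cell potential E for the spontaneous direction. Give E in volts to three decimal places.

+1.038 V

Au³⁺/Au⁺ is the cathode (higher E°), Cu²⁺/Cu the anode: E°cell = +1.41 − (+0.38) = +1.03 V, n = 2.
Overall: Au³⁺(aq) + Cu(s) → Au⁺(aq) + Cu²⁺(aq)
Q = [Au⁺]·[Cu²⁺] / ([Au³⁺]); log Q = -0.269.
E = E° − (0.0592/n) log Q = +1.03 − (0.0592/2)(-0.269) = +1.038 V.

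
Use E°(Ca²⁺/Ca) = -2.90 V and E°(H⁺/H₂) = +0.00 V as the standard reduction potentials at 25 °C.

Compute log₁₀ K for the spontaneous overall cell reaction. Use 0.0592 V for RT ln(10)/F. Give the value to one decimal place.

98.0

Cathode: H⁺/H₂; anode: Ca²⁺/Ca. E°cell = +2.90 V, n = 2.
log K = nE°cell / 0.0592 = (2)(+2.90) / 0.0592 = 98.0.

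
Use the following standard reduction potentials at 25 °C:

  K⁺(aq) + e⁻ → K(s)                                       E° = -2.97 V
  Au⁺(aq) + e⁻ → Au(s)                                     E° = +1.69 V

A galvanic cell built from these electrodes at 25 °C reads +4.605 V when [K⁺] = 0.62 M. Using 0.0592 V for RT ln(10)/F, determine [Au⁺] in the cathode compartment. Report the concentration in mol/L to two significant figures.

Au⁺/Au is the cathode, K⁺/K the anode: E°cell = +4.66 V, n = 1.
Overall reaction: Au⁺(aq) + K(s) → Au(s) + K⁺(aq); Q = [K⁺]^1/[Au⁺]^1.
From E = E° − (0.0592/n) log Q: log Q = (E° − E)·n/0.0592 = (+4.66 − (+4.605))·1/0.0592 = 0.9291.
So 1·log[Au⁺] = 1·log(0.62) − log Q = -0.2076 − (0.9291) = -1.1367; [Au⁺] = 10^(-1.1367) ≈ 0.073 M.

0.073 M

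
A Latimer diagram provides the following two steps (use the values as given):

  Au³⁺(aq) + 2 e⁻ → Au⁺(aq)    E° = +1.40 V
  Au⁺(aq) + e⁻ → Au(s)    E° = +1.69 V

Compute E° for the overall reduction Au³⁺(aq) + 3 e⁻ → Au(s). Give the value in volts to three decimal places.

+1.497 V

Since ΔG° = −nFE° is additive over sequential reductions, n₃E°₃ = n₁E°₁ + n₂E°₂.
E°₃ = (2×+1.40 + 1×+1.69) / 3 = (+4.490) / 3 = +1.497 V.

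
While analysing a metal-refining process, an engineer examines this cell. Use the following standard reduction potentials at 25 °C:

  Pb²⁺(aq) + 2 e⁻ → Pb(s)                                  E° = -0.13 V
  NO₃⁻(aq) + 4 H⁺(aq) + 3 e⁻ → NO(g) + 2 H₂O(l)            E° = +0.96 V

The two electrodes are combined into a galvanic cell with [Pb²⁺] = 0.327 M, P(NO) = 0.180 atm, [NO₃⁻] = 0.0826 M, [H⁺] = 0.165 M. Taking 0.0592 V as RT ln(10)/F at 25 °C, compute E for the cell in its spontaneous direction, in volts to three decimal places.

NO₃⁻/NO is the cathode (higher E°), Pb²⁺/Pb the anode: E°cell = +0.96 − (-0.13) = +1.09 V, n = 6.
Overall: 2 NO₃⁻(aq) + 8 H⁺(aq) + 3 Pb(s) → 2 NO(g) + 4 H₂O(l) + 3 Pb²⁺(aq)
Q = P(NO)^2·[Pb²⁺]^3 / ([NO₃⁻]^2·[H⁺]^8); log Q = 5.480.
E = E° − (0.0592/n) log Q = +1.09 − (0.0592/6)(5.480) = +1.036 V.

+1.036 V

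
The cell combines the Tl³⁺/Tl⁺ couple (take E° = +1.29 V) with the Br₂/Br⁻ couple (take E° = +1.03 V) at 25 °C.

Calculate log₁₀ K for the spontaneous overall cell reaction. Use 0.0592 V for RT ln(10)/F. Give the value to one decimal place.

8.8

Cathode: Tl³⁺/Tl⁺; anode: Br₂/Br⁻. E°cell = +0.26 V, n = 2.
log K = nE°cell / 0.0592 = (2)(+0.26) / 0.0592 = 8.8.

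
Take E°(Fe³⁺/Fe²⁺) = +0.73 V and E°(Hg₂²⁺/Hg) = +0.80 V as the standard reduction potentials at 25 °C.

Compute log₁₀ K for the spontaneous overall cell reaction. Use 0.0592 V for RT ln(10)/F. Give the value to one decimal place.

Cathode: Hg₂²⁺/Hg; anode: Fe³⁺/Fe²⁺. E°cell = +0.07 V, n = 2.
log K = nE°cell / 0.0592 = (2)(+0.07) / 0.0592 = 2.4.

2.4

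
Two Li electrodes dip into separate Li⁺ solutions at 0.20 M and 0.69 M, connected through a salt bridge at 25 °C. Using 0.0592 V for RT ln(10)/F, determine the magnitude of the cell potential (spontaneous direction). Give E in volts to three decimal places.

+0.032 V

For a concentration cell E°cell = 0. The 0.69 M side is the cathode (reduction is favoured where [Li⁺] is higher).
With n = 1, E = −(0.0592/1) log([Li⁺]ₐₙ/[Li⁺]꜀ₐₜ) = −(0.0592/1) log(0.2/0.69) = −(0.0592/1)(-0.538) = +0.032 V.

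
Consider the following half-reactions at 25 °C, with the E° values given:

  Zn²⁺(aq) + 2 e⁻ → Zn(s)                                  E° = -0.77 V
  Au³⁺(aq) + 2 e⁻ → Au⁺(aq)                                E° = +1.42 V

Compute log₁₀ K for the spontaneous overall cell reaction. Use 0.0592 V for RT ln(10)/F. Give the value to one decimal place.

Cathode: Au³⁺/Au⁺; anode: Zn²⁺/Zn. E°cell = +2.19 V, n = 2.
log K = nE°cell / 0.0592 = (2)(+2.19) / 0.0592 = 74.0.

74.0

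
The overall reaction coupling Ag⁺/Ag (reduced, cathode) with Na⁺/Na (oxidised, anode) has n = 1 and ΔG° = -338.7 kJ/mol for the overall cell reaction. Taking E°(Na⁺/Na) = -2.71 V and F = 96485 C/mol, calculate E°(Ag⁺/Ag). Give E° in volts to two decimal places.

E°cell = −ΔG°/(nF) = −(-338.7×10³)/((1)(96485)) = +3.510 V.
Since Ag⁺/Ag is the cathode and Na⁺/Na the anode, E°cell = E°(Ag⁺/Ag) − E°(Na⁺/Na).
So E°(Ag⁺/Ag) = E°cell + E°(Na⁺/Na) = +3.510 + (-2.71) = +0.80 V.

+0.80 V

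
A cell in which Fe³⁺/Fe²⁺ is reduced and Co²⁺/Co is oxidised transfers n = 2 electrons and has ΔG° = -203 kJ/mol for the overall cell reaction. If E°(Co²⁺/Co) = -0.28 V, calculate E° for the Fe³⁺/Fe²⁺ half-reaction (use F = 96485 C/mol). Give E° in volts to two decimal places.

+0.77 V

E°cell = −ΔG°/(nF) = −(-203×10³)/((2)(96485)) = +1.052 V.
Since Fe³⁺/Fe²⁺ is the cathode and Co²⁺/Co the anode, E°cell = E°(Fe³⁺/Fe²⁺) − E°(Co²⁺/Co).
So E°(Fe³⁺/Fe²⁺) = E°cell + E°(Co²⁺/Co) = +1.052 + (-0.28) = +0.77 V.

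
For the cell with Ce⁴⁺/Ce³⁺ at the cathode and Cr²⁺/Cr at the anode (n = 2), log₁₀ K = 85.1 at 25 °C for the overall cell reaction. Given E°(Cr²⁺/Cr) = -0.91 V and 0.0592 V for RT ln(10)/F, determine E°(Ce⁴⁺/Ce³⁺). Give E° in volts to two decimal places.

E°cell = (0.0592/n)·log K = (0.0592/2)(85.1) = +2.519 V.
Since Ce⁴⁺/Ce³⁺ is the cathode and Cr²⁺/Cr the anode, E°cell = E°(Ce⁴⁺/Ce³⁺) − E°(Cr²⁺/Cr).
So E°(Ce⁴⁺/Ce³⁺) = E°cell + E°(Cr²⁺/Cr) = +2.519 + (-0.91) = +1.61 V.

+1.61 V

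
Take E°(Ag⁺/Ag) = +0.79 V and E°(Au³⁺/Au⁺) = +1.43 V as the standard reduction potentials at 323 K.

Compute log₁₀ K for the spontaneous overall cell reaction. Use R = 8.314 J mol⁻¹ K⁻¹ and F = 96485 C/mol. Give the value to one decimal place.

Cathode: Au³⁺/Au⁺; anode: Ag⁺/Ag. E°cell = (+1.43) − (+0.79) = +0.64 V, with n = 2.
ΔG° = −nFE° = −RT ln K, so ln K = nFE°/(RT) = (2)(96485)(+0.64) / ((8.314)(323)) = 45.989.
log₁₀ K = 45.989 / ln 10 = 20.0.

20.0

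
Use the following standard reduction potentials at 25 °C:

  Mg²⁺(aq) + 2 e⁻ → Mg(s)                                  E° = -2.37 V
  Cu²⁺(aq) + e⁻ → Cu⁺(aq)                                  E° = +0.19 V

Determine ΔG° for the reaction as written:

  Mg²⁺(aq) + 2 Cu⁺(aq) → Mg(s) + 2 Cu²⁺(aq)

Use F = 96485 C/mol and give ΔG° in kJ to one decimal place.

As written, Mg²⁺/Mg is reduced (cathode) and Cu²⁺/Cu⁺ is oxidised (anode), so E°cell = (-2.37) − (+0.19) = -2.56 V.
Balancing electrons gives n = 2.
ΔG° = −nFE° = −(2)(96485)(-2.56) = 494,003 J = +494.0 kJ.

+494.0 kJ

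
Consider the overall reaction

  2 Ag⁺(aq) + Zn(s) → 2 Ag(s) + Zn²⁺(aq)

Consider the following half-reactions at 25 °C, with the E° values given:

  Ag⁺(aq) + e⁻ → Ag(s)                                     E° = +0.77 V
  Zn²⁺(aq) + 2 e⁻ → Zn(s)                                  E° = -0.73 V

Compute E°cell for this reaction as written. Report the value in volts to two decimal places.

The Ag⁺/Ag couple has the higher reduction potential, so it is the cathode; Zn²⁺/Zn is oxidised at the anode.
E°cell = E°(cathode) − E°(anode) = (+0.77) − (-0.73) = +1.50 V.

+1.50 V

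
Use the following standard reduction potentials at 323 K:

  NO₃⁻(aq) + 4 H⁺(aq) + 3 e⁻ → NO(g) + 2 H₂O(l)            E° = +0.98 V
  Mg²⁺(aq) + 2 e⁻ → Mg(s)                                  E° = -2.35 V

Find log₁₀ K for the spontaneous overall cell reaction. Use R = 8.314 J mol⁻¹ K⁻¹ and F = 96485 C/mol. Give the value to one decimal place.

311.8

Cathode: NO₃⁻/NO; anode: Mg²⁺/Mg. E°cell = (+0.98) − (-2.35) = +3.33 V, with n = 6.
ΔG° = −nFE° = −RT ln K, so ln K = nFE°/(RT) = (6)(96485)(+3.33) / ((8.314)(323)) = 717.865.
log₁₀ K = 717.865 / ln 10 = 311.8.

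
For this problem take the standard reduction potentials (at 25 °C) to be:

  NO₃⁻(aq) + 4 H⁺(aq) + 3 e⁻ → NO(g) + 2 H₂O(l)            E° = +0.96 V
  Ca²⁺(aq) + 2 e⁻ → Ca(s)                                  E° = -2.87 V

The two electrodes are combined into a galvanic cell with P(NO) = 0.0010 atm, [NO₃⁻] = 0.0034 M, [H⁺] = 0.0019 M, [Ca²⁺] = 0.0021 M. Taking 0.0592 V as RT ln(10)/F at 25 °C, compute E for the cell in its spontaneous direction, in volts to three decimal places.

NO₃⁻/NO is the cathode (higher E°), Ca²⁺/Ca the anode: E°cell = +0.96 − (-2.87) = +3.83 V, n = 6.
Overall: 2 NO₃⁻(aq) + 8 H⁺(aq) + 3 Ca(s) → 2 NO(g) + 4 H₂O(l) + 3 Ca²⁺(aq)
Q = P(NO)^2·[Ca²⁺]^3 / ([NO₃⁻]^2·[H⁺]^8); log Q = 12.674.
E = E° − (0.0592/n) log Q = +3.83 − (0.0592/6)(12.674) = +3.705 V.

+3.705 V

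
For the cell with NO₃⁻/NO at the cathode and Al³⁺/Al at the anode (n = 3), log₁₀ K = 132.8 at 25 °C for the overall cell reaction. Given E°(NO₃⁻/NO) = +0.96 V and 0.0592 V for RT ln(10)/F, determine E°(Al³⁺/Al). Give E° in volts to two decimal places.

E°cell = (0.0592/n)·log K = (0.0592/3)(132.8) = +2.621 V.
Since NO₃⁻/NO is the cathode and Al³⁺/Al the anode, E°cell = E°(NO₃⁻/NO) − E°(Al³⁺/Al).
So E°(Al³⁺/Al) = E°(NO₃⁻/NO) − E°cell = (+0.96) − (+2.621) = -1.66 V.

-1.66 V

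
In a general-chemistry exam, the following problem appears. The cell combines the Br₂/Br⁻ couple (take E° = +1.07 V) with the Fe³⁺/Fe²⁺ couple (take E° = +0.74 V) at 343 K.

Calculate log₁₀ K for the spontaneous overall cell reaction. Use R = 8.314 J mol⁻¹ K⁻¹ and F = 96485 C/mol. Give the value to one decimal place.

Cathode: Br₂/Br⁻; anode: Fe³⁺/Fe²⁺. E°cell = (+1.07) − (+0.74) = +0.33 V, with n = 2.
ΔG° = −nFE° = −RT ln K, so ln K = nFE°/(RT) = (2)(96485)(+0.33) / ((8.314)(343)) = 22.331.
log₁₀ K = 22.331 / ln 10 = 9.7.

9.7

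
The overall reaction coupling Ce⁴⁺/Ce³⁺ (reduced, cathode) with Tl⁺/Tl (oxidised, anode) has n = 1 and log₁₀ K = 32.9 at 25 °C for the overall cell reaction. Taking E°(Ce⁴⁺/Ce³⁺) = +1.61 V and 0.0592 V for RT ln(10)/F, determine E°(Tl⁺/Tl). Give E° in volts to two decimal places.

-0.34 V

E°cell = (0.0592/n)·log K = (0.0592/1)(32.9) = +1.948 V.
Since Ce⁴⁺/Ce³⁺ is the cathode and Tl⁺/Tl the anode, E°cell = E°(Ce⁴⁺/Ce³⁺) − E°(Tl⁺/Tl).
So E°(Tl⁺/Tl) = E°(Ce⁴⁺/Ce³⁺) − E°cell = (+1.61) − (+1.948) = -0.34 V.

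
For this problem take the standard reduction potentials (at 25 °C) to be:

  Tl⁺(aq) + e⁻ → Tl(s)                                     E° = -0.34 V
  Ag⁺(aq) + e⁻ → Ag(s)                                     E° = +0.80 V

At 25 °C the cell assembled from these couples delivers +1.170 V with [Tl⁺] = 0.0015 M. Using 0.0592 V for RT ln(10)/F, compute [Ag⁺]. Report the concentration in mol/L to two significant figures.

Ag⁺/Ag is the cathode, Tl⁺/Tl the anode: E°cell = +1.14 V, n = 1.
Overall reaction: Ag⁺(aq) + Tl(s) → Ag(s) + Tl⁺(aq); Q = [Tl⁺]^1/[Ag⁺]^1.
From E = E° − (0.0592/n) log Q: log Q = (E° − E)·n/0.0592 = (+1.14 − (+1.170))·1/0.0592 = -0.5068.
So 1·log[Ag⁺] = 1·log(0.0015) − log Q = -2.8239 − (-0.5068) = -2.3171; [Ag⁺] = 10^(-2.3171) ≈ 0.0048 M.

0.0048 M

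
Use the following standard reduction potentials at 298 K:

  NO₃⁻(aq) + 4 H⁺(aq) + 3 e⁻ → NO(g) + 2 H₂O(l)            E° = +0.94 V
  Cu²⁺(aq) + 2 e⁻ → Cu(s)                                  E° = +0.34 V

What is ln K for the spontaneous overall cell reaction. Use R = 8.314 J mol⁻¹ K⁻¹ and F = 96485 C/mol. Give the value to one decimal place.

Cathode: NO₃⁻/NO; anode: Cu²⁺/Cu. E°cell = (+0.94) − (+0.34) = +0.60 V, with n = 6.
ΔG° = −nFE° = −RT ln K, so ln K = nFE°/(RT) = (6)(96485)(+0.60) / ((8.314)(298)) = 140.196.

140.2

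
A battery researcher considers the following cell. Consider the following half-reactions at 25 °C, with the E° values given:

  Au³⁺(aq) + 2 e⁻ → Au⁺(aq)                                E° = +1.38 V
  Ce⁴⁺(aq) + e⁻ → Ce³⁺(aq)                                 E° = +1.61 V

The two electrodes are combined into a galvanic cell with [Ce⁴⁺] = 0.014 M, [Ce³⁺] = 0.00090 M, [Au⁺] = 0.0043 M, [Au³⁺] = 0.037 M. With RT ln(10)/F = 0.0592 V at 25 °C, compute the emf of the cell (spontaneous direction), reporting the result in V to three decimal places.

Ce⁴⁺/Ce³⁺ is the cathode (higher E°), Au³⁺/Au⁺ the anode: E°cell = +1.61 − (+1.38) = +0.23 V, n = 2.
Overall: 2 Ce⁴⁺(aq) + Au⁺(aq) → 2 Ce³⁺(aq) + Au³⁺(aq)
Q = [Ce³⁺]^2·[Au³⁺] / ([Ce⁴⁺]^2·[Au⁺]); log Q = -1.449.
E = E° − (0.0592/n) log Q = +0.23 − (0.0592/2)(-1.449) = +0.273 V.

+0.273 V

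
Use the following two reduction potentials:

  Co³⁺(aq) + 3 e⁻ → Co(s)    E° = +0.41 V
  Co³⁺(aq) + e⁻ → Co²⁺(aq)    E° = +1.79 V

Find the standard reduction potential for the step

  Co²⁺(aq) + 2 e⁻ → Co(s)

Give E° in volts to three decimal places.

-0.280 V

Sequential free energies add, so n₃E°₃ = n₁E°₁ + n₂E°₂.
With n₃ = 3, and the known step contributing 1×(+1.79) V, the unknown satisfies 2·E° = 3×(+0.41) − 1×(+1.79) = -0.560.
E° = -0.560 / 2 = -0.280 V.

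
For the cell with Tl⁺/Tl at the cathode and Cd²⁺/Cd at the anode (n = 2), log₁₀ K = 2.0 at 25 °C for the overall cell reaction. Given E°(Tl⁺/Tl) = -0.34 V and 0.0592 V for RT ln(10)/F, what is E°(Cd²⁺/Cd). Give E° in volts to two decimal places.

-0.40 V

E°cell = (0.0592/n)·log K = (0.0592/2)(2.0) = +0.059 V.
Since Tl⁺/Tl is the cathode and Cd²⁺/Cd the anode, E°cell = E°(Tl⁺/Tl) − E°(Cd²⁺/Cd).
So E°(Cd²⁺/Cd) = E°(Tl⁺/Tl) − E°cell = (-0.34) − (+0.059) = -0.40 V.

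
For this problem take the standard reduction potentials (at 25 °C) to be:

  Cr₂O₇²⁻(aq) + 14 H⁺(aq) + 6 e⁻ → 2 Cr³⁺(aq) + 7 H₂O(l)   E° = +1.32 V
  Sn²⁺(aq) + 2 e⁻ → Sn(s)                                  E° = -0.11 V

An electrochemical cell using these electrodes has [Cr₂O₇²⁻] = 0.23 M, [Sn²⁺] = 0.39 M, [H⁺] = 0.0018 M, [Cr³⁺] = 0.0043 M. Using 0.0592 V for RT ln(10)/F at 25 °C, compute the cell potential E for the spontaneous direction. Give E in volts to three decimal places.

Cr₂O₇²⁻/Cr³⁺ is the cathode (higher E°), Sn²⁺/Sn the anode: E°cell = +1.32 − (-0.11) = +1.43 V, n = 6.
Overall: Cr₂O₇²⁻(aq) + 14 H⁺(aq) + 3 Sn(s) → 2 Cr³⁺(aq) + 7 H₂O(l) + 3 Sn²⁺(aq)
Q = [Cr³⁺]^2·[Sn²⁺]^3 / ([Cr₂O₇²⁻]·[H⁺]^14); log Q = 33.105.
E = E° − (0.0592/n) log Q = +1.43 − (0.0592/6)(33.105) = +1.103 V.

+1.103 V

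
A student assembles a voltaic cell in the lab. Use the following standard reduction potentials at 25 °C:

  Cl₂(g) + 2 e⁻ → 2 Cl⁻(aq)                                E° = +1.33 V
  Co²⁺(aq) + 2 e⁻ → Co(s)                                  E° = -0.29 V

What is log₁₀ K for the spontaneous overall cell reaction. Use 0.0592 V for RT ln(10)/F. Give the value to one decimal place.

Cathode: Cl₂/Cl⁻; anode: Co²⁺/Co. E°cell = +1.62 V, n = 2.
log K = nE°cell / 0.0592 = (2)(+1.62) / 0.0592 = 54.7.

54.7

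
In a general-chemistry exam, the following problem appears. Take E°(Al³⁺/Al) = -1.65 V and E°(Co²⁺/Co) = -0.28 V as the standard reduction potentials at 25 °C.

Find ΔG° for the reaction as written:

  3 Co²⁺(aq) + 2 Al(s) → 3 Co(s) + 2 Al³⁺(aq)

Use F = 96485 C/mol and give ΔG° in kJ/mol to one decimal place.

As written, Co²⁺/Co is reduced (cathode) and Al³⁺/Al is oxidised (anode), so E°cell = (-0.28) − (-1.65) = +1.37 V.
Balancing electrons gives n = 6.
ΔG° = −nFE° = −(6)(96485)(+1.37) = -793,107 J = -793.1 kJ/mol.

-793.1 kJ/mol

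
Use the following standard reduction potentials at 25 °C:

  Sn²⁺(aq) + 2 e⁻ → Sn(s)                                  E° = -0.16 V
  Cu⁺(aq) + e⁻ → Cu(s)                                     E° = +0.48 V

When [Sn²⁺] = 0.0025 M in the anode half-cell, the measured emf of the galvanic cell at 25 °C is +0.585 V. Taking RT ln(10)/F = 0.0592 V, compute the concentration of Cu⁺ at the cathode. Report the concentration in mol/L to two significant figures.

Cu⁺/Cu is the cathode, Sn²⁺/Sn the anode: E°cell = +0.64 V, n = 2.
Overall reaction: 2 Cu⁺(aq) + Sn(s) → 2 Cu(s) + Sn²⁺(aq); Q = [Sn²⁺]^1/[Cu⁺]^2.
From E = E° − (0.0592/n) log Q: log Q = (E° − E)·n/0.0592 = (+0.64 − (+0.585))·2/0.0592 = 1.8581.
So 2·log[Cu⁺] = 1·log(0.0025) − log Q = -2.6021 − (1.8581) = -4.4602; log[Cu⁺] = -4.4602 / 2 = -2.2301; [Cu⁺] = 10^(-2.2301) ≈ 0.0059 M.

0.0059 M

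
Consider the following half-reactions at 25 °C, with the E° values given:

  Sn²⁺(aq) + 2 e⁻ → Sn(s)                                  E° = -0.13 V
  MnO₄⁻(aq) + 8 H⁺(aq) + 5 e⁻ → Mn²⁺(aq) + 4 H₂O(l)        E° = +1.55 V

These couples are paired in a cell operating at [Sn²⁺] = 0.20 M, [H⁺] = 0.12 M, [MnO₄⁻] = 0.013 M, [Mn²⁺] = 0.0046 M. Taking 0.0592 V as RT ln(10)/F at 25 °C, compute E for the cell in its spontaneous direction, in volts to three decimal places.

+1.619 V

MnO₄⁻/Mn²⁺ is the cathode (higher E°), Sn²⁺/Sn the anode: E°cell = +1.55 − (-0.13) = +1.68 V, n = 10.
Overall: 2 MnO₄⁻(aq) + 16 H⁺(aq) + 5 Sn(s) → 2 Mn²⁺(aq) + 8 H₂O(l) + 5 Sn²⁺(aq)
Q = [Mn²⁺]^2·[Sn²⁺]^5 / ([MnO₄⁻]^2·[H⁺]^16); log Q = 10.336.
E = E° − (0.0592/n) log Q = +1.68 − (0.0592/10)(10.336) = +1.619 V.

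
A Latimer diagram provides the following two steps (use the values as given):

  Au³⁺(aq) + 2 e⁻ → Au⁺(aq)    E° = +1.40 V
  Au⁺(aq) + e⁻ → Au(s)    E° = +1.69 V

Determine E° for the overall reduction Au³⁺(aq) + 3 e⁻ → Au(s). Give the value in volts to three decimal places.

+1.497 V

Adding the free-energy changes (−nFE°) of the two steps gives −n₃FE°₃ = −n₁FE°₁ − n₂FE°₂.
E°₃ = (2×+1.40 + 1×+1.69) / 3 = (+4.490) / 3 = +1.497 V.
Simply averaging or adding the two E° values would be wrong; the electron-weighted sum is required.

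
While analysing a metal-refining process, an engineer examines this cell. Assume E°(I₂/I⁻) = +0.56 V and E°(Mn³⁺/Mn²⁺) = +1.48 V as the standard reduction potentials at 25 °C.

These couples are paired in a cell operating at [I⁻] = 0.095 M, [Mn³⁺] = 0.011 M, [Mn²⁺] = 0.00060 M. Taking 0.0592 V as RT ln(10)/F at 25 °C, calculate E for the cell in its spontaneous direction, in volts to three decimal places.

+0.934 V

Mn³⁺/Mn²⁺ is the cathode (higher E°), I₂/I⁻ the anode: E°cell = +1.48 − (+0.56) = +0.92 V, n = 2.
Overall: 2 Mn³⁺(aq) + 2 I⁻(aq) → 2 Mn²⁺(aq) + I₂(s)
Q = [Mn²⁺]^2 / ([Mn³⁺]^2·[I⁻]^2); log Q = -0.482.
E = E° − (0.0592/n) log Q = +0.92 − (0.0592/2)(-0.482) = +0.934 V.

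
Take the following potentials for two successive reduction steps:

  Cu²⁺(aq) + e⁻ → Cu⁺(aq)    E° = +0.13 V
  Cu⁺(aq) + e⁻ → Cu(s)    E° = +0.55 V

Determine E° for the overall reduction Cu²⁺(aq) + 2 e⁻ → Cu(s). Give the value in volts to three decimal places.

+0.340 V

Since ΔG° = −nFE° is additive over sequential reductions, n₃E°₃ = n₁E°₁ + n₂E°₂.
E°₃ = (1×+0.13 + 1×+0.55) / 2 = (+0.680) / 2 = +0.340 V.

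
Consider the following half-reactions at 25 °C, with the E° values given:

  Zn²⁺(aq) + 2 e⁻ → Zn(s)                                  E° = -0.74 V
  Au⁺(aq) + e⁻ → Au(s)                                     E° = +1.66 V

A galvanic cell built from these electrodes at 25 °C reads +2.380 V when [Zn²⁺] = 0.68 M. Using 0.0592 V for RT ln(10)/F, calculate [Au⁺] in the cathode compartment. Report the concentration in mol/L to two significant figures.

0.38 M

Au⁺/Au is the cathode, Zn²⁺/Zn the anode: E°cell = +2.40 V, n = 2.
Overall reaction: 2 Au⁺(aq) + Zn(s) → 2 Au(s) + Zn²⁺(aq); Q = [Zn²⁺]^1/[Au⁺]^2.
From E = E° − (0.0592/n) log Q: log Q = (E° − E)·n/0.0592 = (+2.40 − (+2.380))·2/0.0592 = 0.6757.
So 2·log[Au⁺] = 1·log(0.68) − log Q = -0.1675 − (0.6757) = -0.8432; log[Au⁺] = -0.8432 / 2 = -0.4216; [Au⁺] = 10^(-0.4216) ≈ 0.38 M.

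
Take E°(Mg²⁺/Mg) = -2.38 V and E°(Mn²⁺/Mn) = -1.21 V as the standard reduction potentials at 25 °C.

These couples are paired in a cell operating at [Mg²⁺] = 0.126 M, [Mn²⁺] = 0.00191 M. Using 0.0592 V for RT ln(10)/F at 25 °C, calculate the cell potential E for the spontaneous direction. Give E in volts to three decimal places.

Mn²⁺/Mn is the cathode (higher E°), Mg²⁺/Mg the anode: E°cell = -1.21 − (-2.38) = +1.17 V, n = 2.
Overall: Mn²⁺(aq) + Mg(s) → Mn(s) + Mg²⁺(aq)
Q = [Mg²⁺] / ([Mn²⁺]); log Q = 1.819.
E = E° − (0.0592/n) log Q = +1.17 − (0.0592/2)(1.819) = +1.116 V.

+1.116 V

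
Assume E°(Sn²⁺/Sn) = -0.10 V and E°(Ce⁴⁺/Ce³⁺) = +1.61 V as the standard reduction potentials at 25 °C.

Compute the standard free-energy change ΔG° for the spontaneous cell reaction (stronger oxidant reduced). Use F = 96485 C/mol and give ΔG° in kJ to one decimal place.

-330.0 kJ

Ce⁴⁺/Ce³⁺ (E° = +1.61 V) is the cathode; Sn²⁺/Sn (E° = -0.10 V) is the anode, so E°cell = +1.71 V.
Balancing electrons gives n = 2 (lcm of 1 and 2).
ΔG° = −nFE° = −(2)(96485)(+1.71) = -329,979 J = -330.0 kJ.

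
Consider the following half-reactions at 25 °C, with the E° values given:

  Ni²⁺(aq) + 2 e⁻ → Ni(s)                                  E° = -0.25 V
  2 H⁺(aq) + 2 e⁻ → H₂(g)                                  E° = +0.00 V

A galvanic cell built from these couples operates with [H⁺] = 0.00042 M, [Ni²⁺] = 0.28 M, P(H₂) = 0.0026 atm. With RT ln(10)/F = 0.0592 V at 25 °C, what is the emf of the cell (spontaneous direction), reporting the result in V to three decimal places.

+0.143 V

H⁺/H₂ is the cathode (higher E°), Ni²⁺/Ni the anode: E°cell = +0.00 − (-0.25) = +0.25 V, n = 2.
Overall: 2 H⁺(aq) + Ni(s) → H₂(g) + Ni²⁺(aq)
Q = P(H₂)·[Ni²⁺] / ([H⁺]^2); log Q = 3.616.
E = E° − (0.0592/n) log Q = +0.25 − (0.0592/2)(3.616) = +0.143 V.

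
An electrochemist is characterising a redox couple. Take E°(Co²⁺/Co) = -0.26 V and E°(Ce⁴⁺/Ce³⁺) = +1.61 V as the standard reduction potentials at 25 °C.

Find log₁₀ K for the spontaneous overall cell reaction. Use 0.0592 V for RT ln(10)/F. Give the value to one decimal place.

Cathode: Ce⁴⁺/Ce³⁺; anode: Co²⁺/Co. E°cell = +1.87 V, n = 2.
log K = nE°cell / 0.0592 = (2)(+1.87) / 0.0592 = 63.2.

63.2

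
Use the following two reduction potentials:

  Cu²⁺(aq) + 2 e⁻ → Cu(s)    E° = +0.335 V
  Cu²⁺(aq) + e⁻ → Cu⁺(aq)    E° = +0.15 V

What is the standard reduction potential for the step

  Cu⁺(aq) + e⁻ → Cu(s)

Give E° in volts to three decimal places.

+0.520 V

Sequential free energies add, so n₃E°₃ = n₁E°₁ + n₂E°₂.
With n₃ = 2, and the known step contributing 1×(+0.15) V, the unknown satisfies 1·E° = 2×(+0.335) − 1×(+0.15) = +0.520.
E° = +0.520 / 1 = +0.520 V.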